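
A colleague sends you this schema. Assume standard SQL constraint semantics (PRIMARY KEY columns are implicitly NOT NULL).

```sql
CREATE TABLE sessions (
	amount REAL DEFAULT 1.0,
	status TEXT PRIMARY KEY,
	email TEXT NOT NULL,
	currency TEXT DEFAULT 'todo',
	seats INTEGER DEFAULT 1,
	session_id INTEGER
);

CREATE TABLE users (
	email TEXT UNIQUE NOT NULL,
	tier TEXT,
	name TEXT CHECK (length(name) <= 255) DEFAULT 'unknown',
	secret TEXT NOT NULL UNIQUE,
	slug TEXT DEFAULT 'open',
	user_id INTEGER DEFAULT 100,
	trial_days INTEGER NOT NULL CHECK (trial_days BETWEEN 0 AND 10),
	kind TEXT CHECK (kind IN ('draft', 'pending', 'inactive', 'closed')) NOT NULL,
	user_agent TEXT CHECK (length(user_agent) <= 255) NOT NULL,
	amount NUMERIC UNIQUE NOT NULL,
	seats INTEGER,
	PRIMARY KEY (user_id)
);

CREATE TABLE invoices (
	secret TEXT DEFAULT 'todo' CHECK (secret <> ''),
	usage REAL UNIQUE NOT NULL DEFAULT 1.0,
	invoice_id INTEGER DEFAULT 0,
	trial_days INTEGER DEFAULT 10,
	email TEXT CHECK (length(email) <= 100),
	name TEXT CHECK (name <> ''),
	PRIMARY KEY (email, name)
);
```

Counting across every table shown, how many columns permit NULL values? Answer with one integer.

11

sessions: 4 nullable (amount, currency, seats, session_id — PK (status) and explicit NOT NULL columns excluded).
users: 4 nullable (tier, name, slug, seats — PK (user_id) and explicit NOT NULL columns excluded).
invoices: 3 nullable (secret, invoice_id, trial_days — PK (email, name) and explicit NOT NULL columns excluded).
Total: 4 + 4 + 3 = 11.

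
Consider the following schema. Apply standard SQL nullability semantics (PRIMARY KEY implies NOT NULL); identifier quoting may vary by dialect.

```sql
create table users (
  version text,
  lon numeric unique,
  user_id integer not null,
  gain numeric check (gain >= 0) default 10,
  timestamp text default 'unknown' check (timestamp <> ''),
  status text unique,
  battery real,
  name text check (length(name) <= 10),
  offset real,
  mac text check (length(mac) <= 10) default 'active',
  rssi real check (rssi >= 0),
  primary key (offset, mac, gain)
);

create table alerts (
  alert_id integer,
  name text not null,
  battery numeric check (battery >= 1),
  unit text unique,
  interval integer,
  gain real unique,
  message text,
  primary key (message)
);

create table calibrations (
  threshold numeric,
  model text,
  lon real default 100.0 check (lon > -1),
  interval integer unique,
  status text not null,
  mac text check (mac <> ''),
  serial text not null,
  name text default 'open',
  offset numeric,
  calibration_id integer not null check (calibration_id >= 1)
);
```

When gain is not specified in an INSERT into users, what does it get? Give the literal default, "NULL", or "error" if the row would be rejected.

gain has an explicit DEFAULT 10.
When the column is omitted from an INSERT, that default is used.

10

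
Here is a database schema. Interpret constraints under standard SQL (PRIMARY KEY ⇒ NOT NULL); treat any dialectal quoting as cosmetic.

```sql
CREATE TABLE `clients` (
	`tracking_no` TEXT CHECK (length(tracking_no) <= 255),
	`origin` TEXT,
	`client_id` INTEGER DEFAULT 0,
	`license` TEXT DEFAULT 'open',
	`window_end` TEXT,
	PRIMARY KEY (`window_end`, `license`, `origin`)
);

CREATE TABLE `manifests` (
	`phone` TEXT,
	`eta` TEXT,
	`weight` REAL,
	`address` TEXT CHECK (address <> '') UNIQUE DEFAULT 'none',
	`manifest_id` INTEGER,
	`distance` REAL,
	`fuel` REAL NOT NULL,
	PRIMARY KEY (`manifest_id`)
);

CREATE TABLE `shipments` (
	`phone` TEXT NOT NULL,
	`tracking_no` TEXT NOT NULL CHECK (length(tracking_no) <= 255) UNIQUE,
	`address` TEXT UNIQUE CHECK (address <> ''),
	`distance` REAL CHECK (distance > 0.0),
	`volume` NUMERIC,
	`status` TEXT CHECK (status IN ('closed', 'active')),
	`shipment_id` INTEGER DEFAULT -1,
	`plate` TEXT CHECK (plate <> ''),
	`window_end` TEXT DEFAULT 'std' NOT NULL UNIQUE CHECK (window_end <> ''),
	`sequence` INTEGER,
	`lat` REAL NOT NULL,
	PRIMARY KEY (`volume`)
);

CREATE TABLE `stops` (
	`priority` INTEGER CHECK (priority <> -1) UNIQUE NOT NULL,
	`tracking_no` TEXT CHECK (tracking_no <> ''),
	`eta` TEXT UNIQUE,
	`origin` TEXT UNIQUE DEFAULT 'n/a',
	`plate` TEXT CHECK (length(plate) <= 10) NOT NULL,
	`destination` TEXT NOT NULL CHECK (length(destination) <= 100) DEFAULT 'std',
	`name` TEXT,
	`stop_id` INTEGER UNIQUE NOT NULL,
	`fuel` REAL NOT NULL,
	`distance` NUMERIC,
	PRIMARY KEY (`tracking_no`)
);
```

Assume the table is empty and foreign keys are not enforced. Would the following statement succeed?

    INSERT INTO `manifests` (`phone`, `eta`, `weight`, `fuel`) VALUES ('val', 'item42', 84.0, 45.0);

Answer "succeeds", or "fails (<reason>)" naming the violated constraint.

fails (NOT NULL on manifest_id)

manifest_id is omitted from the column list and has no DEFAULT, so it would receive NULL.
But manifest_id is part of the PRIMARY KEY (implied NOT NULL).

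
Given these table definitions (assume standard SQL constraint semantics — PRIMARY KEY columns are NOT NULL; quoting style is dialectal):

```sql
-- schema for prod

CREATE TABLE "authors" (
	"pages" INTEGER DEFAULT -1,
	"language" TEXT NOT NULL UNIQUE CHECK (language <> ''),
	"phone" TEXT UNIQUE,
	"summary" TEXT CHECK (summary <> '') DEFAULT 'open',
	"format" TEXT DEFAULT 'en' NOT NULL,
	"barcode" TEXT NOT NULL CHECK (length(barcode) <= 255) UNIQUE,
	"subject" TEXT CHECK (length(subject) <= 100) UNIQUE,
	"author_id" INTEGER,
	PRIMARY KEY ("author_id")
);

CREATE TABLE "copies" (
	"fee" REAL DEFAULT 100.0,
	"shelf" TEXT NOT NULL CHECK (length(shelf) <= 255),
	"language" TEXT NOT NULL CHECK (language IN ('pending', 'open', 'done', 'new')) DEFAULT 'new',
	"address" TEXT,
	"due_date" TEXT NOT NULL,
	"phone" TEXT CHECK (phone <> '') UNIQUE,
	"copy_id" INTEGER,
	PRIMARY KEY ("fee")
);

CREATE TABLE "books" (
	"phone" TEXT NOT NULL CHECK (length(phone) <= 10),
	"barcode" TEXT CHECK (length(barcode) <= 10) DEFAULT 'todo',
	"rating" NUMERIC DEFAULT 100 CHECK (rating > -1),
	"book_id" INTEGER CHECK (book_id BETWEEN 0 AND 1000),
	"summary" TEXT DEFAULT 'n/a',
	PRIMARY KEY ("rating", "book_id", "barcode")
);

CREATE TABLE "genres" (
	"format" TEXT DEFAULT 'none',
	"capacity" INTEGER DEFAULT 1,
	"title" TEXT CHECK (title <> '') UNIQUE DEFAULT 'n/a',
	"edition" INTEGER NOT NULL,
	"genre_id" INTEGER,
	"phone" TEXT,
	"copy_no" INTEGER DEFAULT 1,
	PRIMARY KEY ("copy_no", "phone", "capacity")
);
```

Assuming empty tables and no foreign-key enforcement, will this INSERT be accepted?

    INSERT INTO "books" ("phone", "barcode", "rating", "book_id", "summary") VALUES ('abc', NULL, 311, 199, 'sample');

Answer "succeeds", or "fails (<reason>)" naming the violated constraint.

barcode is explicitly set to NULL, but barcode is part of the PRIMARY KEY (implied NOT NULL).

fails (NOT NULL on barcode)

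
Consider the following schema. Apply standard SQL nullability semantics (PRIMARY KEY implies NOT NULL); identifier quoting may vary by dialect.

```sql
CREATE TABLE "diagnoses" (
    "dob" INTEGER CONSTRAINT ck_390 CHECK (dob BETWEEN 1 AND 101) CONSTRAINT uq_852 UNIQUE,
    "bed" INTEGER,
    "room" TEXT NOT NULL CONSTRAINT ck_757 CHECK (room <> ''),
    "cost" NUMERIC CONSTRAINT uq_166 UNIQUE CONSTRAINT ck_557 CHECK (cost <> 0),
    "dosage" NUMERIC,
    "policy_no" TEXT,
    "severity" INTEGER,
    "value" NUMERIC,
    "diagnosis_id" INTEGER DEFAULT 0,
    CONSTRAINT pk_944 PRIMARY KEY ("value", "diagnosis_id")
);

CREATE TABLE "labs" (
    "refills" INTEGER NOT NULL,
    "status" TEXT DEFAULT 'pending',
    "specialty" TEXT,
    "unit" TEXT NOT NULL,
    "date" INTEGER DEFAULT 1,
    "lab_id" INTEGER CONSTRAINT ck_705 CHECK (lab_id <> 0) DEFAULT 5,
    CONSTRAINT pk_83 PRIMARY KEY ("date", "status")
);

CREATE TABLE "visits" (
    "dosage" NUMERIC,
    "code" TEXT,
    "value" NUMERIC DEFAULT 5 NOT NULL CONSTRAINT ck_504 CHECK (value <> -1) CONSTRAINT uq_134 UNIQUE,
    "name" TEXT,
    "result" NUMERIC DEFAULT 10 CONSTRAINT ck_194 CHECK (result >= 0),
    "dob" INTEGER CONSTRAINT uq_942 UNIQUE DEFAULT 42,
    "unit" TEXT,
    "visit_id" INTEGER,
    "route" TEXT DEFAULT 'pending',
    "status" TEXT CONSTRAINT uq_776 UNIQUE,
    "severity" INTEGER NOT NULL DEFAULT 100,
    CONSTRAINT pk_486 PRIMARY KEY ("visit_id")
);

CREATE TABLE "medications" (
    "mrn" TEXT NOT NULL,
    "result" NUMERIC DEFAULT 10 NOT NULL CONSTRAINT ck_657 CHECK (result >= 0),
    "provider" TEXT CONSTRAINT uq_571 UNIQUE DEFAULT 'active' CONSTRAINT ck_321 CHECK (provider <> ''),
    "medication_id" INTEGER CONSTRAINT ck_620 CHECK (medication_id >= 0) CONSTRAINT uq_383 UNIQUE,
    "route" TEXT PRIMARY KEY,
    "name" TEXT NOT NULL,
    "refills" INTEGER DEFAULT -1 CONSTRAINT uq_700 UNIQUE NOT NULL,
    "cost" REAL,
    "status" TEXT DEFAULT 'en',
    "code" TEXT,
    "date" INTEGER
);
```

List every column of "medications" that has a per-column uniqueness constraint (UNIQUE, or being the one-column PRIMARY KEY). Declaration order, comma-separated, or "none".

- mrn: no UNIQUE or single-column PK constraint.
- result: no UNIQUE or single-column PK constraint.
- provider: declared UNIQUE → unique.
- medication_id: declared UNIQUE → unique.
- route: single-column PRIMARY KEY → unique.
- name: no UNIQUE or single-column PK constraint.
- refills: declared UNIQUE → unique.
- cost: no UNIQUE or single-column PK constraint.
- status: no UNIQUE or single-column PK constraint.
- code: no UNIQUE or single-column PK constraint.
- date: no UNIQUE or single-column PK constraint.

provider, medication_id, route, refills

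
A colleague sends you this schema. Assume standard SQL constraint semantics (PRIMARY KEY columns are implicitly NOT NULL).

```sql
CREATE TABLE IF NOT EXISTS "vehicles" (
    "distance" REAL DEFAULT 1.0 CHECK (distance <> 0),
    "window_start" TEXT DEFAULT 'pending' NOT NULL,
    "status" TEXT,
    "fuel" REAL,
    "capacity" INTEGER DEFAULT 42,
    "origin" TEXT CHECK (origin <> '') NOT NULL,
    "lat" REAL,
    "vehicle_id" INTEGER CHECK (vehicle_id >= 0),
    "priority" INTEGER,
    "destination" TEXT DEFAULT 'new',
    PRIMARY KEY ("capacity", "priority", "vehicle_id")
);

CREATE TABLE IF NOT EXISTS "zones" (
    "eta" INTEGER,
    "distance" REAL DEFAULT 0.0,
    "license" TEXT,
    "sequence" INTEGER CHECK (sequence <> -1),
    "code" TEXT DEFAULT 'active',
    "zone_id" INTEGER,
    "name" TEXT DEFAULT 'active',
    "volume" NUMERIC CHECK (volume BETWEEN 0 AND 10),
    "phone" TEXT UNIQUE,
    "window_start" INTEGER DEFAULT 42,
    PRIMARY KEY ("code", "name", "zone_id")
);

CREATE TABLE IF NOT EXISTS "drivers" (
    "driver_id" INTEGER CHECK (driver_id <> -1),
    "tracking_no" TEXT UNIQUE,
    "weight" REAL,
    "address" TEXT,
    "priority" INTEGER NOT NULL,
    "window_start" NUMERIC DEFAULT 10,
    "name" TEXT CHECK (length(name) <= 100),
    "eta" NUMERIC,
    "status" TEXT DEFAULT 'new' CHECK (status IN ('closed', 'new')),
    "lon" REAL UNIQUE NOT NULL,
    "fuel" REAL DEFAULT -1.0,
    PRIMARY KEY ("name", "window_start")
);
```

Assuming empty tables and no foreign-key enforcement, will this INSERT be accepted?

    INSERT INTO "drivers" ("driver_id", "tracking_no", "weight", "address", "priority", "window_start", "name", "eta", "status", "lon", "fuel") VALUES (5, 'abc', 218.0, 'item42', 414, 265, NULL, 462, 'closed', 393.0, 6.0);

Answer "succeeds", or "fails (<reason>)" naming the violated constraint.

name is explicitly set to NULL, but name is part of the PRIMARY KEY (implied NOT NULL).

fails (NOT NULL on name)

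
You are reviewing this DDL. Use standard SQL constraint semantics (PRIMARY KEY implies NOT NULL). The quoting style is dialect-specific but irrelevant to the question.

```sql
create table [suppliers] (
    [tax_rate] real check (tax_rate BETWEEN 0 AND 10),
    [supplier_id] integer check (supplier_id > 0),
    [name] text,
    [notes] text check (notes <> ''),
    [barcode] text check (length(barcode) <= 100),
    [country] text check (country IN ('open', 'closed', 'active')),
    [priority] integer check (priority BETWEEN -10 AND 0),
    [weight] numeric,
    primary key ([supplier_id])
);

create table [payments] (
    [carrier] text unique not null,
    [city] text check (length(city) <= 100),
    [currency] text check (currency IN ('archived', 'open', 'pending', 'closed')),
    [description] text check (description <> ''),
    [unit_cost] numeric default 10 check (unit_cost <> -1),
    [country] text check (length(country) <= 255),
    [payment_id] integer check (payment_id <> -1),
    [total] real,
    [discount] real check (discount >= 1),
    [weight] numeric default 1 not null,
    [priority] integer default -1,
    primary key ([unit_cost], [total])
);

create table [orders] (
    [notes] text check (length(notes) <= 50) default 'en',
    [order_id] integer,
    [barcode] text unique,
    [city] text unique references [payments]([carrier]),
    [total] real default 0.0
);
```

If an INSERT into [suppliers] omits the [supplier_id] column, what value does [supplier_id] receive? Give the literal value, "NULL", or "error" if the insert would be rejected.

supplier_id has no DEFAULT clause.
Omitting it would insert NULL, but it is part of the PRIMARY KEY, so the INSERT fails.

error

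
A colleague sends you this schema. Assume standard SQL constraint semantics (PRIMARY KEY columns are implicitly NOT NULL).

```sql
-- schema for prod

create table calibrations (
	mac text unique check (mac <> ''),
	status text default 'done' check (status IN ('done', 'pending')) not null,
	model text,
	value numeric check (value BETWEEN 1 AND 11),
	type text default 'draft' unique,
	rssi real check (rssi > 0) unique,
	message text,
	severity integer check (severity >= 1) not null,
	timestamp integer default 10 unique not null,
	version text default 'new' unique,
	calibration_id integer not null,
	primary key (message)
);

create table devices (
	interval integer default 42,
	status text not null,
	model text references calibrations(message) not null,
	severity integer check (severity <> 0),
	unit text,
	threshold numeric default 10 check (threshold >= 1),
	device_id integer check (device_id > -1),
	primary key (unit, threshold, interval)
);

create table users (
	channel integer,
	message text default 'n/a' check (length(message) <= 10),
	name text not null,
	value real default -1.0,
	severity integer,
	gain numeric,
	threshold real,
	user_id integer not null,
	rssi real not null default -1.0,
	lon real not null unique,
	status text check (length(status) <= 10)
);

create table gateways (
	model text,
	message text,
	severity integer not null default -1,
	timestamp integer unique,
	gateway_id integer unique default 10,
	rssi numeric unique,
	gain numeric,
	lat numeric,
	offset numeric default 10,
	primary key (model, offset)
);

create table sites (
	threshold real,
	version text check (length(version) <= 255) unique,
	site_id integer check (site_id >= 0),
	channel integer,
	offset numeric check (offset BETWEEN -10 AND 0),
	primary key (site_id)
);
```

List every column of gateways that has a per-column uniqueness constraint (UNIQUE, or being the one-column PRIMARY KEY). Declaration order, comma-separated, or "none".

timestamp, gateway_id, rssi

- model: part of a composite PRIMARY KEY — only the tuple is unique, not this column on its own.
- message: no UNIQUE or single-column PK constraint.
- severity: no UNIQUE or single-column PK constraint.
- timestamp: declared UNIQUE → unique.
- gateway_id: declared UNIQUE → unique.
- rssi: declared UNIQUE → unique.
- gain: no UNIQUE or single-column PK constraint.
- lat: no UNIQUE or single-column PK constraint.
- offset: part of a composite PRIMARY KEY — only the tuple is unique, not this column on its own.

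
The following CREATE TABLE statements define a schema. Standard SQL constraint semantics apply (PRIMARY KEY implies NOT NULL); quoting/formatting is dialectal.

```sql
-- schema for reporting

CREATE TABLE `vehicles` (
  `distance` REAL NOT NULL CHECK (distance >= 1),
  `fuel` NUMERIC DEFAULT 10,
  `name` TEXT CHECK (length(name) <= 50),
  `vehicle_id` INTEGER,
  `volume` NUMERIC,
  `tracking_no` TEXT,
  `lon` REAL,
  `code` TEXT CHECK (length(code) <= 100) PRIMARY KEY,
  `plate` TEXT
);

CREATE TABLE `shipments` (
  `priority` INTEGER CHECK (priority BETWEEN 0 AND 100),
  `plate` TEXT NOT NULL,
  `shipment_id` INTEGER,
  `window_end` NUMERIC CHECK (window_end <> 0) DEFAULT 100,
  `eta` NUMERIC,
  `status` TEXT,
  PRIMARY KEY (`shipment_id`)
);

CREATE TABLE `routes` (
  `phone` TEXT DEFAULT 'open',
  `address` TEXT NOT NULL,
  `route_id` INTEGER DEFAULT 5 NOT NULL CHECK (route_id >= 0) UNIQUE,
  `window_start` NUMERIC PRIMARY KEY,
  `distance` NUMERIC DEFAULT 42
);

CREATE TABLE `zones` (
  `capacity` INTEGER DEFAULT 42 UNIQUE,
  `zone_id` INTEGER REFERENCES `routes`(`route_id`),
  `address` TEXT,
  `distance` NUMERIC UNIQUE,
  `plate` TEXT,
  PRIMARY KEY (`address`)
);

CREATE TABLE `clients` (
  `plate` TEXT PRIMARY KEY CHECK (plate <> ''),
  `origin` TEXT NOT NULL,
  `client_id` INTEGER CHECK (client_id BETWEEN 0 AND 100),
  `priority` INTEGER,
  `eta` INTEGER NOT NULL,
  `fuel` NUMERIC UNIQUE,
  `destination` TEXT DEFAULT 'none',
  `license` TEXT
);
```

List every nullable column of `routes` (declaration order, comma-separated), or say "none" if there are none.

phone, distance

- phone: DEFAULT only fills an omitted column; an explicit NULL is still allowed → nullable.
- address: declared NOT NULL → not nullable.
- route_id: declared NOT NULL → not nullable.
- window_start: part of the PRIMARY KEY, which implies NOT NULL → not nullable.
- distance: DEFAULT only fills an omitted column; an explicit NULL is still allowed → nullable.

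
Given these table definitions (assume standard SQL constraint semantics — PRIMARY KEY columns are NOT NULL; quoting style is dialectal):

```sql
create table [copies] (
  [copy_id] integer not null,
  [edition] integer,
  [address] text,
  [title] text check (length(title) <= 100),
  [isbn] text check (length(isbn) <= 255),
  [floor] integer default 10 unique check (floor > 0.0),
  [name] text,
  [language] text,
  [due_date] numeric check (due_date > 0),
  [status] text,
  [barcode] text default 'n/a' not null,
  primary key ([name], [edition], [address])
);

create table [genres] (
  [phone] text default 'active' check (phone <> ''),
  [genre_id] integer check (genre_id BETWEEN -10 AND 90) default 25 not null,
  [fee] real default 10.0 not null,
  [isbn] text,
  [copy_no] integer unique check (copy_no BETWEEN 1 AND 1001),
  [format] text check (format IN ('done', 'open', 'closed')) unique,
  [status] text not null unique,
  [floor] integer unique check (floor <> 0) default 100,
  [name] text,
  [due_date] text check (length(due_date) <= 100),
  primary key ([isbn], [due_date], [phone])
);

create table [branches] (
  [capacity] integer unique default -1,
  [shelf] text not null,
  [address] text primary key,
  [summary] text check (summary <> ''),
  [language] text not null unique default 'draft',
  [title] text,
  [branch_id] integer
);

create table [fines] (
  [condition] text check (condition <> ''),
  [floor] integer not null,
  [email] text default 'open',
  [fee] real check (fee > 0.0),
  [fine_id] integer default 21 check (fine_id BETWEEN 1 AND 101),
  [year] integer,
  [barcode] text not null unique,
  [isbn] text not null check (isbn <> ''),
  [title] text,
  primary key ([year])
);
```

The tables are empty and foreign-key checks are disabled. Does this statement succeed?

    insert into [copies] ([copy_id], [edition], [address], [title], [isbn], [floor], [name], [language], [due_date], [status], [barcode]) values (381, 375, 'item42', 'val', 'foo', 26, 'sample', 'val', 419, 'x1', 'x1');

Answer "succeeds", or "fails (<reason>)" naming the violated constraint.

succeeds

NOT NULL columns: address is supplied; barcode is supplied; copy_id is supplied; edition is supplied; name is supplied.
CHECK constraints: 'val' satisfies (length(title) <= 100); 'foo' satisfies (length(isbn) <= 255); 26 satisfies (floor > 0.0); 419 satisfies (due_date > 0).
No constraint is violated.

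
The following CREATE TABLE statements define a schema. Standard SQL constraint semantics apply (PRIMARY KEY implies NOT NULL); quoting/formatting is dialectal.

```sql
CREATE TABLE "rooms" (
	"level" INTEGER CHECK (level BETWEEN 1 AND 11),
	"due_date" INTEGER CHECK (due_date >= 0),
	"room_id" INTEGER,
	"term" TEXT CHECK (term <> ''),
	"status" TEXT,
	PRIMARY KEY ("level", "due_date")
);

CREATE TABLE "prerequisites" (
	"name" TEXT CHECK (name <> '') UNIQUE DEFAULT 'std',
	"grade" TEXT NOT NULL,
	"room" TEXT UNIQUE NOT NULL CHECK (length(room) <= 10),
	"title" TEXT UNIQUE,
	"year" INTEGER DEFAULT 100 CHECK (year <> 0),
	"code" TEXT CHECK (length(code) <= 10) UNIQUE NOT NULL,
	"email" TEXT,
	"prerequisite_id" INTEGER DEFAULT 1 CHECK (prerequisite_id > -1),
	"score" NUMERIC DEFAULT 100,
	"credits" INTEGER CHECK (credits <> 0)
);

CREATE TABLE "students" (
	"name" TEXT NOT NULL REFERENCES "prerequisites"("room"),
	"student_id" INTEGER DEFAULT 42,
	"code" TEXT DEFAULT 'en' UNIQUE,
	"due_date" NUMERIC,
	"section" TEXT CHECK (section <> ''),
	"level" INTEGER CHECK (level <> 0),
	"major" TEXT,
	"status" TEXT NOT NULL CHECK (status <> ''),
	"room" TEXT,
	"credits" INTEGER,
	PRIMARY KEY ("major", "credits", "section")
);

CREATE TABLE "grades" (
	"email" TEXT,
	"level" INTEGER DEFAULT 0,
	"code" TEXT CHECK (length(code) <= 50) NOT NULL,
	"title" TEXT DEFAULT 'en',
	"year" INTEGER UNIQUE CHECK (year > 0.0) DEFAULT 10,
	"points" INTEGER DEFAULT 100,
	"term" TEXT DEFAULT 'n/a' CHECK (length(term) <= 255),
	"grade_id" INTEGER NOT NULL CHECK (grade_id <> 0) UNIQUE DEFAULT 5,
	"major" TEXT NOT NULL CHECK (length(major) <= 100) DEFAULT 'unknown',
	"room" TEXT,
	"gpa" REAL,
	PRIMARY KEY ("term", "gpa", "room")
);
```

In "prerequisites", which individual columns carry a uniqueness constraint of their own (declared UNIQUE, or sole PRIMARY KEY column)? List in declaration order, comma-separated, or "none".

- name: declared UNIQUE → unique.
- grade: no UNIQUE or single-column PK constraint.
- room: declared UNIQUE → unique.
- title: declared UNIQUE → unique.
- year: no UNIQUE or single-column PK constraint.
- code: declared UNIQUE → unique.
- email: no UNIQUE or single-column PK constraint.
- prerequisite_id: no UNIQUE or single-column PK constraint.
- score: no UNIQUE or single-column PK constraint.
- credits: no UNIQUE or single-column PK constraint.

name, room, title, code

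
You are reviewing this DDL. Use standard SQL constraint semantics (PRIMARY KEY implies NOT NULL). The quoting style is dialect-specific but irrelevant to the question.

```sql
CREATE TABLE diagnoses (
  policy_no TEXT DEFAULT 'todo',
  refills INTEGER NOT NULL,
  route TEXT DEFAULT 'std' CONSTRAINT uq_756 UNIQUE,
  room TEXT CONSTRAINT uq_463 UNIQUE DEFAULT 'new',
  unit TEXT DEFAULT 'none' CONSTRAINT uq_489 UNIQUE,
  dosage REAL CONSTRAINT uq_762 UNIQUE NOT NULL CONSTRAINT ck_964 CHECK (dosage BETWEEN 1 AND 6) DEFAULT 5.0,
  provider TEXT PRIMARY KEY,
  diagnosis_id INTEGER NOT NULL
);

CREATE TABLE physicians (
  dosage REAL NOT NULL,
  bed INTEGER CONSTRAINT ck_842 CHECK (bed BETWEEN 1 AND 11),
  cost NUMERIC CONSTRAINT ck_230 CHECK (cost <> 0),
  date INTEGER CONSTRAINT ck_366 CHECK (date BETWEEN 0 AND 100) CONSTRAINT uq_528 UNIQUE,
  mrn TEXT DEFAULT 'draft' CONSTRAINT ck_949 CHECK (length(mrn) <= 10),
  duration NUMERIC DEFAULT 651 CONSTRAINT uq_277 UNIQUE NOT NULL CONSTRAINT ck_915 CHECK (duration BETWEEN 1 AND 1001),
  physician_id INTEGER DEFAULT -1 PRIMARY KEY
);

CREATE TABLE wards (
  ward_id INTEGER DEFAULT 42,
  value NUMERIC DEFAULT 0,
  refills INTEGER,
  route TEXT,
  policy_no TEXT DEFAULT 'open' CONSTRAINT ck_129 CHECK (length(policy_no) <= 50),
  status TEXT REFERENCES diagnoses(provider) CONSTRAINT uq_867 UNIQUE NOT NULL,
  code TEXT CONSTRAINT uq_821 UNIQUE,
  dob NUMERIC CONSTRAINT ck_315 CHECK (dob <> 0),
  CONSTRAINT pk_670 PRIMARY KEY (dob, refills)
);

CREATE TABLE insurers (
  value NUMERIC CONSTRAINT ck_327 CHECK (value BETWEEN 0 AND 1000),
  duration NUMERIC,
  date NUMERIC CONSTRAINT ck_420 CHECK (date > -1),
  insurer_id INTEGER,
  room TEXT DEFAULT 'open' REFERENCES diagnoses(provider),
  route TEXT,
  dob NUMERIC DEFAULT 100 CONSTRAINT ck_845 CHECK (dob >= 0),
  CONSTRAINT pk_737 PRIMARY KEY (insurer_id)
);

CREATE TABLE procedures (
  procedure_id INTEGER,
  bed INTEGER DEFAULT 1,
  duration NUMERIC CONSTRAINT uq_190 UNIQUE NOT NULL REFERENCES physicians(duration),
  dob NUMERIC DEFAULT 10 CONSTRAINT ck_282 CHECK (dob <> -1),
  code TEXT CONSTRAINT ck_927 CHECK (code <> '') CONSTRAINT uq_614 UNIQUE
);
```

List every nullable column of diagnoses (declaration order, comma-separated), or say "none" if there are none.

- policy_no: DEFAULT only fills an omitted column; an explicit NULL is still allowed → nullable.
- refills: declared NOT NULL → not nullable.
- route: UNIQUE does not imply NOT NULL → nullable.
- room: UNIQUE does not imply NOT NULL → nullable.
- unit: UNIQUE does not imply NOT NULL → nullable.
- dosage: declared NOT NULL → not nullable.
- provider: part of the PRIMARY KEY, which implies NOT NULL → not nullable.
- diagnosis_id: declared NOT NULL → not nullable.

policy_no, route, room, unit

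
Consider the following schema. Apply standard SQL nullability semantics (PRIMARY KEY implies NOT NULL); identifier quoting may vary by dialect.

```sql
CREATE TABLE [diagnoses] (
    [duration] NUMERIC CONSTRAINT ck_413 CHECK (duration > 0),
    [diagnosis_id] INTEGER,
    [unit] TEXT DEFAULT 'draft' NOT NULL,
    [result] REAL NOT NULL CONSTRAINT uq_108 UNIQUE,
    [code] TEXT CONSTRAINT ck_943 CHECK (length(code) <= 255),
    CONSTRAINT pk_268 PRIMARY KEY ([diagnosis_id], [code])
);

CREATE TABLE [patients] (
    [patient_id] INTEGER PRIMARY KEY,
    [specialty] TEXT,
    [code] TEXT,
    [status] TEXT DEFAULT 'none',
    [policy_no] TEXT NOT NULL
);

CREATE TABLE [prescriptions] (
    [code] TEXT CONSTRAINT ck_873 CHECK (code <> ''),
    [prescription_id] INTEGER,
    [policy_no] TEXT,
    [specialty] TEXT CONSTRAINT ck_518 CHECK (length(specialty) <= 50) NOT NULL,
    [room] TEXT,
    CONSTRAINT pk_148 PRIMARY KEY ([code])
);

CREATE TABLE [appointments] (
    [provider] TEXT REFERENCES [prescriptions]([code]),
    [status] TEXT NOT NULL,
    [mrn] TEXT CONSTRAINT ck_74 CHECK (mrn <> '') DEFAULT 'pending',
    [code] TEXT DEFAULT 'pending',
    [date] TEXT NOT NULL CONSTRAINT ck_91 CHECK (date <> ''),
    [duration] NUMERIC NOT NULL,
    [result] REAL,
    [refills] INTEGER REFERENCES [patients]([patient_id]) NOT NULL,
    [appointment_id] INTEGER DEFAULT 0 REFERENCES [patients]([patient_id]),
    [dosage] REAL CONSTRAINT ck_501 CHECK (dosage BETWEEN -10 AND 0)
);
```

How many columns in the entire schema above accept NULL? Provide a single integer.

diagnoses: 1 nullable (duration — PK (diagnosis_id, code) and explicit NOT NULL columns excluded).
patients: 3 nullable (specialty, code, status — PK (patient_id) and explicit NOT NULL columns excluded).
prescriptions: 3 nullable (prescription_id, policy_no, room — PK (code) and explicit NOT NULL columns excluded).
appointments: 6 nullable (provider, mrn, code, result, appointment_id, dosage — PK none and explicit NOT NULL columns excluded).
Total: 1 + 3 + 3 + 6 = 13.

13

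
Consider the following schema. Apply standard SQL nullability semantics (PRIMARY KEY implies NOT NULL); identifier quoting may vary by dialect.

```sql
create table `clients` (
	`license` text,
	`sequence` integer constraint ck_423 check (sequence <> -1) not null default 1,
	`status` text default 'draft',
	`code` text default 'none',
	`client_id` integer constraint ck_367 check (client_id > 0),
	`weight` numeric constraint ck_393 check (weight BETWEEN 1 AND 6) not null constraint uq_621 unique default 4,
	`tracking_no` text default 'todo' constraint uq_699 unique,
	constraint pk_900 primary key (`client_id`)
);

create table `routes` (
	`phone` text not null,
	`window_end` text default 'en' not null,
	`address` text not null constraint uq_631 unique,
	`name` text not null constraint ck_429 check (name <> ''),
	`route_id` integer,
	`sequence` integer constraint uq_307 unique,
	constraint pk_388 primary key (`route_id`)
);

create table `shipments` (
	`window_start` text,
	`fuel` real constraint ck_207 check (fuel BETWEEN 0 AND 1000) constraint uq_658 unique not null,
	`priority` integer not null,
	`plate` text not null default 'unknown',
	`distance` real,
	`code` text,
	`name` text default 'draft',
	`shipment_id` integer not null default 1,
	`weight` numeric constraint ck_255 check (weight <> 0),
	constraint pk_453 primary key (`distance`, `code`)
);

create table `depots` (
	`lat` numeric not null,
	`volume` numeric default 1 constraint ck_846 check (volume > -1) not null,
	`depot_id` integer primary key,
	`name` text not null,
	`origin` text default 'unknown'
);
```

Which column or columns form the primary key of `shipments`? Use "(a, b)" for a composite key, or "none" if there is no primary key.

A table-level PRIMARY KEY clause names 2 columns: distance, code.
This is a composite key — the combination is unique, not each column individually.

(distance, code)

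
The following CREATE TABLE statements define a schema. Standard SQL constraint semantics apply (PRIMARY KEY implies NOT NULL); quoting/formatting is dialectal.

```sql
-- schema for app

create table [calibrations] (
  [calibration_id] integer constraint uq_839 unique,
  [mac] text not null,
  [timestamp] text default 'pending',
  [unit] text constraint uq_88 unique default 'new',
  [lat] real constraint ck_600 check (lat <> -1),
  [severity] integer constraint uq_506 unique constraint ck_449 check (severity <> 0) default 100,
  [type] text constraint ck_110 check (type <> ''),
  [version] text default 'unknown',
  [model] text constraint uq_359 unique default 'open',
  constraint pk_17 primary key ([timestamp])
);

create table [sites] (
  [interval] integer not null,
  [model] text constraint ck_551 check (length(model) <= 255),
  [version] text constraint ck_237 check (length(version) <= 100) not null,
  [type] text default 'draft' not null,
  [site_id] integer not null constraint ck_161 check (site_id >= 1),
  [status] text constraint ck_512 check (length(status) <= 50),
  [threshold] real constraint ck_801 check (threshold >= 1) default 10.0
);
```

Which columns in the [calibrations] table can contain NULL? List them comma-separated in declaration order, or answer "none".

- calibration_id: UNIQUE does not imply NOT NULL → nullable.
- mac: declared NOT NULL → not nullable.
- timestamp: part of the PRIMARY KEY, which implies NOT NULL → not nullable.
- unit: UNIQUE does not imply NOT NULL → nullable.
- lat: CHECK does not forbid NULL (a CHECK constraint passes when its expression is NULL) → nullable.
- severity: CHECK does not forbid NULL (a CHECK constraint passes when its expression is NULL) → nullable.
- type: CHECK does not forbid NULL (a CHECK constraint passes when its expression is NULL) → nullable.
- version: DEFAULT only fills an omitted column; an explicit NULL is still allowed → nullable.
- model: UNIQUE does not imply NOT NULL → nullable.

calibration_id, unit, lat, severity, type, version, model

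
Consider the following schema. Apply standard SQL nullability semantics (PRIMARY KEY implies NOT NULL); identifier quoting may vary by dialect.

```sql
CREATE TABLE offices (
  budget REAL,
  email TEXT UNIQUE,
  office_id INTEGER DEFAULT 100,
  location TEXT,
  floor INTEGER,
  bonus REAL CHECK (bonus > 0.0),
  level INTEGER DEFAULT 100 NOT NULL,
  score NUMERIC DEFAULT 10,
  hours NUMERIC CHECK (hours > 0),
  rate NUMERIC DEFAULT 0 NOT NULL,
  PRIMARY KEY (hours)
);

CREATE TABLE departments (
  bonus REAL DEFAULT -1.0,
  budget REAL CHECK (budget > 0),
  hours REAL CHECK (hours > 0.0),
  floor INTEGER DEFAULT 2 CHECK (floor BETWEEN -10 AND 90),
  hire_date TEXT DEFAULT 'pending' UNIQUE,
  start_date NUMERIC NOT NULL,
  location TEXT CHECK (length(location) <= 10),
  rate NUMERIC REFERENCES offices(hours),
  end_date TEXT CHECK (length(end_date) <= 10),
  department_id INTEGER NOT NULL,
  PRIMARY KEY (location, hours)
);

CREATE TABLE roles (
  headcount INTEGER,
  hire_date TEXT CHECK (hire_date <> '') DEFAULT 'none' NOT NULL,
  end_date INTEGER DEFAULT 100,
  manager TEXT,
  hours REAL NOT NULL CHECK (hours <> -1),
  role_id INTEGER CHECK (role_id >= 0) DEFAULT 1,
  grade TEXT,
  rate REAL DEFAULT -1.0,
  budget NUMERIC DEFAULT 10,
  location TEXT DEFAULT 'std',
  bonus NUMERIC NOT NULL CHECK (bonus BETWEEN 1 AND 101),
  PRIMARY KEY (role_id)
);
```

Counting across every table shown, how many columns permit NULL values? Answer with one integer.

offices: 7 nullable (budget, email, office_id, location, floor, bonus, score — PK (hours) and explicit NOT NULL columns excluded).
departments: 6 nullable (bonus, budget, floor, hire_date, rate, end_date — PK (location, hours) and explicit NOT NULL columns excluded).
roles: 7 nullable (headcount, end_date, manager, grade, rate, budget, location — PK (role_id) and explicit NOT NULL columns excluded).
Total: 7 + 6 + 7 = 20.

20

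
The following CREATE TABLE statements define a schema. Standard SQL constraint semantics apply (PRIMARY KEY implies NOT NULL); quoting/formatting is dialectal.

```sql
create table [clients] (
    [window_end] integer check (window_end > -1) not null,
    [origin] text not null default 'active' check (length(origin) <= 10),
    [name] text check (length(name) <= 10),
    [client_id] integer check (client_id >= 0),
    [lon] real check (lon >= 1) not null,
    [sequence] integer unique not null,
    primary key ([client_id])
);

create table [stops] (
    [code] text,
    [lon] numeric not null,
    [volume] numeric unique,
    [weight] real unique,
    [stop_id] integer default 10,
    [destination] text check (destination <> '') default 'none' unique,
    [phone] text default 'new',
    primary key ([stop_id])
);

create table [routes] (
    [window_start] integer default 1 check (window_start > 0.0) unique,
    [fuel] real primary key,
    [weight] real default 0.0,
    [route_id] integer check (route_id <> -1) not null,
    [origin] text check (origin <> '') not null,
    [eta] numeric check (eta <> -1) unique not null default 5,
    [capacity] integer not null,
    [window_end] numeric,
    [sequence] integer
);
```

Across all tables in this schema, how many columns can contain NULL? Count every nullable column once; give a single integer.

10

clients: 1 nullable (name — PK (client_id) and explicit NOT NULL columns excluded).
stops: 5 nullable (code, volume, weight, destination, phone — PK (stop_id) and explicit NOT NULL columns excluded).
routes: 4 nullable (window_start, weight, window_end, sequence — PK (fuel) and explicit NOT NULL columns excluded).
Total: 1 + 5 + 4 = 10.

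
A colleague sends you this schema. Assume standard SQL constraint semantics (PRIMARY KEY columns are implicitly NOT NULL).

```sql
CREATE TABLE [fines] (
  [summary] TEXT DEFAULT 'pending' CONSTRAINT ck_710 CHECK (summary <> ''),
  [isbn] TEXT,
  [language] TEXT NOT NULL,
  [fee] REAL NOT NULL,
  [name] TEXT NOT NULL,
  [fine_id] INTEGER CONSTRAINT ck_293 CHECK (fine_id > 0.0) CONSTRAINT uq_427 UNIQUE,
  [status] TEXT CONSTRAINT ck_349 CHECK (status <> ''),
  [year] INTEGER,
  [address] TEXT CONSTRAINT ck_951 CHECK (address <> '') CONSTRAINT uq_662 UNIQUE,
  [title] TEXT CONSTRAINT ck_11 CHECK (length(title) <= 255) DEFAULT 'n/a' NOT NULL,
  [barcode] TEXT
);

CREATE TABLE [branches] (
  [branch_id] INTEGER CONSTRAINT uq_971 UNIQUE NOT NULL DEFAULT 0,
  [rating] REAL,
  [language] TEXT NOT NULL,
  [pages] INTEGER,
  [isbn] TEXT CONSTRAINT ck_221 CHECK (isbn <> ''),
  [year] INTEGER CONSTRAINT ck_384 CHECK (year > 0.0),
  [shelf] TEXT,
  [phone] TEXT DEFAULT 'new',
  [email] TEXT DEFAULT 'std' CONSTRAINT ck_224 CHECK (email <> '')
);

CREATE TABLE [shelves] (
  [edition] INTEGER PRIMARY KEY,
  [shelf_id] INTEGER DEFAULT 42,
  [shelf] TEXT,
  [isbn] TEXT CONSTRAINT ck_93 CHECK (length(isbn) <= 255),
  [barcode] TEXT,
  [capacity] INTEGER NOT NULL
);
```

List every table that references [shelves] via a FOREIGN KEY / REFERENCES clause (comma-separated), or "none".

none

No REFERENCES clause anywhere in the schema names shelves.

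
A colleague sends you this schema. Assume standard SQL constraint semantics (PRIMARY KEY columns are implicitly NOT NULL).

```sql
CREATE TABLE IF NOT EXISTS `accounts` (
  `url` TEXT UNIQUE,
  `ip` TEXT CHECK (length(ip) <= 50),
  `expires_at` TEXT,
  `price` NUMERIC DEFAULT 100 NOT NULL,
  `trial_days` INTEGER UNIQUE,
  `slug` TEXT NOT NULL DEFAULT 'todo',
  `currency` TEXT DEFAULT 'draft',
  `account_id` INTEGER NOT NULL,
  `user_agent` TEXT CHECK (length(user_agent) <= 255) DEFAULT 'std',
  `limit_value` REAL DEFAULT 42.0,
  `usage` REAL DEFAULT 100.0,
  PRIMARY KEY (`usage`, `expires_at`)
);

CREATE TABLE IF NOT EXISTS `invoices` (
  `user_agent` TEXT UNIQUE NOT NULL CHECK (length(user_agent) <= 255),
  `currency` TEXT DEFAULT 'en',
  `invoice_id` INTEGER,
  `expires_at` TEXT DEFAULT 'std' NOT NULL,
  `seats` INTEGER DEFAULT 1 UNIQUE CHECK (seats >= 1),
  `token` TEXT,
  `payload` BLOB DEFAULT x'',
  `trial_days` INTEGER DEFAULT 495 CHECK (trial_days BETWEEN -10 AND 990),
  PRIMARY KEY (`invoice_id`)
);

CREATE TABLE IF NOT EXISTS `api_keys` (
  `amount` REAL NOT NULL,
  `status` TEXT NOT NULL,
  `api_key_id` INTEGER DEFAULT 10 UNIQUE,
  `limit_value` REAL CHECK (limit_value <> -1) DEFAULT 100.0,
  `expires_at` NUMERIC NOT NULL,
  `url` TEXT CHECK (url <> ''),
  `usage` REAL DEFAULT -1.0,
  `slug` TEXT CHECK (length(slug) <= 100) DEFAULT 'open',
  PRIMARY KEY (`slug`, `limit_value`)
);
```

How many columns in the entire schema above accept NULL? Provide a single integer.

14

accounts: 6 nullable (url, ip, trial_days, currency, user_agent, limit_value — PK (usage, expires_at) and explicit NOT NULL columns excluded).
invoices: 5 nullable (currency, seats, token, payload, trial_days — PK (invoice_id) and explicit NOT NULL columns excluded).
api_keys: 3 nullable (api_key_id, url, usage — PK (slug, limit_value) and explicit NOT NULL columns excluded).
Total: 6 + 5 + 3 = 14.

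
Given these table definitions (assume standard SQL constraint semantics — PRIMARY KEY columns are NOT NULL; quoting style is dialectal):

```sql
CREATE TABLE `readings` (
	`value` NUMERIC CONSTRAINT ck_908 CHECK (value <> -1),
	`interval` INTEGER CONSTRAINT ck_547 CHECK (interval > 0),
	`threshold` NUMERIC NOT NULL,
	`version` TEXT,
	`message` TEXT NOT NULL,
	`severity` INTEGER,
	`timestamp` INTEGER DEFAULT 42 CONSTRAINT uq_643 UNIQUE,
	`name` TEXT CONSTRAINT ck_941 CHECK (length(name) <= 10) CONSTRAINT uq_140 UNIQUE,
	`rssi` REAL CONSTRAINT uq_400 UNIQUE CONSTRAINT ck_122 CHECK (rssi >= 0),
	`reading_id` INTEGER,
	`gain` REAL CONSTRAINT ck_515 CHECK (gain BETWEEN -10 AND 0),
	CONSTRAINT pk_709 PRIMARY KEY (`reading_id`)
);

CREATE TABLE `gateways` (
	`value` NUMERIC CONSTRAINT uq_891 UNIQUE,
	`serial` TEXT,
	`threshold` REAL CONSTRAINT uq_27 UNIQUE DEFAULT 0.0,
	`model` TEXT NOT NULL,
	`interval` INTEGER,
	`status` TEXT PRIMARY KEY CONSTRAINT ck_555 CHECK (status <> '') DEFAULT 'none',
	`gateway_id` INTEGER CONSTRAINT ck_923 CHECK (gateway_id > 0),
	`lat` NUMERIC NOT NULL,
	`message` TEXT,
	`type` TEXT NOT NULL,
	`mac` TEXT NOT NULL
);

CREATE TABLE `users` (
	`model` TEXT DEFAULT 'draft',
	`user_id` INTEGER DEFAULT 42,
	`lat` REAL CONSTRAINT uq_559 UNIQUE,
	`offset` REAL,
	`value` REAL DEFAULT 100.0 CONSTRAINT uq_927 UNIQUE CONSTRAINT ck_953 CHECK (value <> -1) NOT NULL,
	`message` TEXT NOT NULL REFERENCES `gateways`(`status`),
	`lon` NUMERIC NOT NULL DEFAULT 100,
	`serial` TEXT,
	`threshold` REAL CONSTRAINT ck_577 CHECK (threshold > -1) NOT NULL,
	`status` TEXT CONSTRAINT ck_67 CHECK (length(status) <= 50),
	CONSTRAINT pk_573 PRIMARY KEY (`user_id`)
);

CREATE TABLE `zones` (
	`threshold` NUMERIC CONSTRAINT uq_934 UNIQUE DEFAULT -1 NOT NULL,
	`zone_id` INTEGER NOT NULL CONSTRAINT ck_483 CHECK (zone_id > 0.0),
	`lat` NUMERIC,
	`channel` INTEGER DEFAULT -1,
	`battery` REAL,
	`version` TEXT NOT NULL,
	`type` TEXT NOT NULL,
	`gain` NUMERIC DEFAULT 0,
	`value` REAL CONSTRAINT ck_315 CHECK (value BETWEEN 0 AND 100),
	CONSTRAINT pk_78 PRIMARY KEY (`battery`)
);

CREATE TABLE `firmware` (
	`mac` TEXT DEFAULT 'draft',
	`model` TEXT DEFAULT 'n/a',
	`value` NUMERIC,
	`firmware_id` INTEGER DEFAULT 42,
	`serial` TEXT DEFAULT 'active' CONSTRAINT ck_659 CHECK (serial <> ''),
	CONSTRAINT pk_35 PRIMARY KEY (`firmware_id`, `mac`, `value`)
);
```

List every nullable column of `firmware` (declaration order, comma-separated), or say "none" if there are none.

model, serial

- mac: part of the PRIMARY KEY, which implies NOT NULL → not nullable.
- model: DEFAULT only fills an omitted column; an explicit NULL is still allowed → nullable.
- value: part of the PRIMARY KEY, which implies NOT NULL → not nullable.
- firmware_id: part of the PRIMARY KEY, which implies NOT NULL → not nullable.
- serial: CHECK does not forbid NULL (a CHECK constraint passes when its expression is NULL) → nullable.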